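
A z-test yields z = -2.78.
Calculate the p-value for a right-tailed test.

For z = -2.78:
p = P(Z > -2.78) = 1 - Φ(-2.78) = 0.9973

Answer: p-value ≈ 0.9973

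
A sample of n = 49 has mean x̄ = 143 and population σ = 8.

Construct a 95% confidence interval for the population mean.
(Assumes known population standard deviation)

Confidence level: 95%, α = 0.05
z_0.025 = 1.960
SE = σ/√n = 8/√49 = 1.1429
Margin of error = 1.960 × 1.1429 = 2.2401
CI: x̄ ± margin = 143 ± 2.2401
CI: (140.7599, 145.2401)

Answer: (140.7599, 145.2401)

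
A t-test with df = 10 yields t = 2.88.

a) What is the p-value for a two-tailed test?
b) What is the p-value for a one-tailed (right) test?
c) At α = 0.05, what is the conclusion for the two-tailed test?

Answer: a) 0.0164, b) 0.0082, c) reject H₀

Derivation:
Using t-distribution with df = 10:
a) Two-tailed: p = 2×P(T > 2.88) = 0.0164
b) One-tailed: p = P(T > 2.88) = 0.0082
c) 0.0164 < 0.05, reject H₀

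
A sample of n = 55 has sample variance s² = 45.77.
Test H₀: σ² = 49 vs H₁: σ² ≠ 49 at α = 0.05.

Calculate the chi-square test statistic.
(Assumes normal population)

Answer: χ² = 50.4404, fail to reject H₀

Derivation:
df = n - 1 = 54
χ² = (n-1)s²/σ₀² = 54×45.77/49 = 50.4404
Critical values: χ²_{0.975,54} = 35.586, χ²_{0.025,54} = 76.192
Rejection region: χ² < 35.586 or χ² > 76.192
Decision: fail to reject H₀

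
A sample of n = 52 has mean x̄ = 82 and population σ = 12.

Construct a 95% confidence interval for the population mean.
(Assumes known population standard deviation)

Answer: (78.7384, 85.2616)

Derivation:
Confidence level: 95%, α = 0.05
z_0.025 = 1.960
SE = σ/√n = 12/√52 = 1.6641
Margin of error = 1.960 × 1.6641 = 3.2616
CI: x̄ ± margin = 82 ± 3.2616
CI: (78.7384, 85.2616)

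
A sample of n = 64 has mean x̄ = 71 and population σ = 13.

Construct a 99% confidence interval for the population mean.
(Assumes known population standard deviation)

Confidence level: 99%, α = 0.01
z_0.005 = 2.576
SE = σ/√n = 13/√64 = 1.6250
Margin of error = 2.576 × 1.6250 = 4.1860
CI: x̄ ± margin = 71 ± 4.1860
CI: (66.8140, 75.1860)

Answer: (66.8140, 75.1860)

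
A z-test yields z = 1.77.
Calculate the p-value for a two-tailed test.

For z = 1.77:
p = 2×P(Z > |1.77|) = 2×(1 - Φ(1.77)) = 0.0767

Answer: p-value ≈ 0.0767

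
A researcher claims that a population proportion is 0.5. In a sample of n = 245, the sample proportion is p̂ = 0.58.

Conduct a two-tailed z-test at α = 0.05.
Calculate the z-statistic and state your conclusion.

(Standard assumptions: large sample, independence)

Answer: z = 2.5044, reject H₀

Derivation:
H₀: p = 0.5, H₁: p ≠ 0.5
Standard error: SE = √(p₀(1-p₀)/n) = √(0.5×0.5/245) = 0.031944
z-statistic: z = (p̂ - p₀)/SE = (0.58 - 0.5)/0.031944 = 2.5044
Critical value: z_0.025 = ±1.960
p-value = 0.0123
Decision: reject H₀ at α = 0.05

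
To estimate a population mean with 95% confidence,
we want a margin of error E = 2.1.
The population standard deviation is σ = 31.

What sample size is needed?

Answer: n = 838

Derivation:
z_0.025 = 1.960
n = (z×σ/E)² = (1.960×31/2.1)²
n = 837.1378
Round up: n = 838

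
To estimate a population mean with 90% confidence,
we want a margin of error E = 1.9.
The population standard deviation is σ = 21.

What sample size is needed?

Answer: n = 331

Derivation:
z_0.05 = 1.645
n = (z×σ/E)² = (1.645×21/1.9)²
n = 330.5698
Round up: n = 331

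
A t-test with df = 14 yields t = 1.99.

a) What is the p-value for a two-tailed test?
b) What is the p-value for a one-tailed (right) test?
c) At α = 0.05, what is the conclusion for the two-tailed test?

Using t-distribution with df = 14:
a) Two-tailed: p = 2×P(T > 1.99) = 0.0665
b) One-tailed: p = P(T > 1.99) = 0.0332
c) 0.0665 ≥ 0.05, fail to reject H₀

Answer: a) 0.0665, b) 0.0332, c) fail to reject H₀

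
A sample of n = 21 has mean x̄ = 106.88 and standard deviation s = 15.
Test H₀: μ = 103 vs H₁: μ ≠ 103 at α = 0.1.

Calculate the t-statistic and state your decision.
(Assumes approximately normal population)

df = n - 1 = 20
SE = s/√n = 15/√21 = 3.2733
t = (x̄ - μ₀)/SE = (106.88 - 103)/3.2733 = 1.1853
Critical value: t_{0.05,20} = ±1.725
p-value ≈ 0.2498
Decision: fail to reject H₀

Answer: t = 1.1853, fail to reject H₀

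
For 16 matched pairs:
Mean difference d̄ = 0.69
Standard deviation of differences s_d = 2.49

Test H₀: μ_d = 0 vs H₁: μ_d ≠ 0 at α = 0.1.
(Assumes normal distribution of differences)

Answer: t = 1.1084, fail to reject H₀

Derivation:
df = n - 1 = 15
SE = s_d/√n = 2.49/√16 = 0.6225
t = d̄/SE = 0.69/0.6225 = 1.1084
Critical value: t_{0.05,15} = ±1.753
p-value ≈ 0.2851
Decision: fail to reject H₀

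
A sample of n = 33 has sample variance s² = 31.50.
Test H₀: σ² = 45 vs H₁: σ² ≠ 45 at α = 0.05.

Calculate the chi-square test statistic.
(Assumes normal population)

df = n - 1 = 32
χ² = (n-1)s²/σ₀² = 32×31.50/45 = 22.4000
Critical values: χ²_{0.975,32} = 18.291, χ²_{0.025,32} = 49.480
Rejection region: χ² < 18.291 or χ² > 49.480
Decision: fail to reject H₀

Answer: χ² = 22.4000, fail to reject H₀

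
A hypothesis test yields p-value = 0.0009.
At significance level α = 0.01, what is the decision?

Answer: reject H₀

Derivation:
Compare p-value to α:
0.0009 < 0.01
Decision: reject H₀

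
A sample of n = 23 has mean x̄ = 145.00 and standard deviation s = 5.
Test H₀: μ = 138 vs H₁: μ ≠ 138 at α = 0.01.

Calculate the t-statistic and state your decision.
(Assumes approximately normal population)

Answer: t = 6.7140, reject H₀

Derivation:
df = n - 1 = 22
SE = s/√n = 5/√23 = 1.0426
t = (x̄ - μ₀)/SE = (145.00 - 138)/1.0426 = 6.7140
Critical value: t_{0.005,22} = ±2.819
p-value < 0.0001
Decision: reject H₀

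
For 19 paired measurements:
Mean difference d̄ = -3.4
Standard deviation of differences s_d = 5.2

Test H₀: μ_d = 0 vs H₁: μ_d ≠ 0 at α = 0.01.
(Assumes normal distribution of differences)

Answer: t = -2.8500, fail to reject H₀

Derivation:
df = n - 1 = 18
SE = s_d/√n = 5.2/√19 = 1.1930
t = d̄/SE = -3.4/1.1930 = -2.8500
Critical value: t_{0.005,18} = ±2.878
p-value ≈ 0.0106
Decision: fail to reject H₀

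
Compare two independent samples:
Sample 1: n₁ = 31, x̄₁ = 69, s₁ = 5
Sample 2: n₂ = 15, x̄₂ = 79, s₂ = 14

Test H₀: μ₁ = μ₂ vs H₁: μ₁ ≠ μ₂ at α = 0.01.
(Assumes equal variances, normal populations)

Pooled variance: s²_p = [30×5² + 14×14²]/(44) = 79.4091
s_p = 8.9112
SE = s_p×√(1/n₁ + 1/n₂) = 8.9112×√(1/31 + 1/15) = 2.8028
t = (x̄₁ - x̄₂)/SE = (69 - 79)/2.8028 = -3.5679
df = 44, t-critical = ±2.692
Decision: reject H₀

Answer: t = -3.5679, reject H₀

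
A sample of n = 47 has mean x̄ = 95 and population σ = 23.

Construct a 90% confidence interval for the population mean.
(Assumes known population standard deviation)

Confidence level: 90%, α = 0.1
z_0.05 = 1.645
SE = σ/√n = 23/√47 = 3.3549
Margin of error = 1.645 × 3.3549 = 5.5188
CI: x̄ ± margin = 95 ± 5.5188
CI: (89.4812, 100.5188)

Answer: (89.4812, 100.5188)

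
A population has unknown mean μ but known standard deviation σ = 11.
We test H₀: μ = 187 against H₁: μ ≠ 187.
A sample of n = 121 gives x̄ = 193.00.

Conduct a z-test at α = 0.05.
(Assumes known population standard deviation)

Answer: z = 6.0000, reject H₀

Derivation:
Standard error: SE = σ/√n = 11/√121 = 1.0000
z-statistic: z = (x̄ - μ₀)/SE = (193.00 - 187)/1.0000 = 6.0000
Critical value: ±1.960
p-value < 0.0001
Decision: reject H₀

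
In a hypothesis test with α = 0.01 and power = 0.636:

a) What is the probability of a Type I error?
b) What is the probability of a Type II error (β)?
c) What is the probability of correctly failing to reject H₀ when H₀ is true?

a) Type I error probability = α = 0.01
b) Power = P(reject H₀ | H₁ true) = 1 - β = 0.636, so Type II error probability = β = 1 - Power = 0.364
c) P(fail to reject H₀ | H₀ true) = 1 - α = 0.99

Answer: a) 0.01, b) 0.364, c) 0.99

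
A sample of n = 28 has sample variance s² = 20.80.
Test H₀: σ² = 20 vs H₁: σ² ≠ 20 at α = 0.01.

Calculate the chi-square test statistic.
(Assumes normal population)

Answer: χ² = 28.0800, fail to reject H₀

Derivation:
df = n - 1 = 27
χ² = (n-1)s²/σ₀² = 27×20.80/20 = 28.0800
Critical values: χ²_{0.995,27} = 11.808, χ²_{0.005,27} = 49.645
Rejection region: χ² < 11.808 or χ² > 49.645
Decision: fail to reject H₀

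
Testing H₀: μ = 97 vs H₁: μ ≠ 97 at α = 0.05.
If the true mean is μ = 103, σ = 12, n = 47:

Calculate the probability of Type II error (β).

SE = σ/√n = 12/√47 = 1.7504
Critical values: μ₀ ± z_0.025×SE = 97 ± 1.960×1.7504
Acceptance region: (93.5692, 100.4308)
Under H₁ (μ = 103): z_high = (100.4308 - 103)/1.7504 = -1.4678, z_low = (93.5692 - 103)/1.7504 = -5.3878
β = P(not reject | H₁) = Φ(-1.4678) - Φ(-5.3878) ≈ 0.0711

Answer: β ≈ 0.0711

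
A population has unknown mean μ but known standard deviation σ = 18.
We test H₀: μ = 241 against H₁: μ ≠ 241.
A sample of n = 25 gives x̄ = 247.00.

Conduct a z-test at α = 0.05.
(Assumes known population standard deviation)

Answer: z = 1.6667, fail to reject H₀

Derivation:
Standard error: SE = σ/√n = 18/√25 = 3.6000
z-statistic: z = (x̄ - μ₀)/SE = (247.00 - 241)/3.6000 = 1.6667
Critical value: ±1.960
p-value = 0.0956
Decision: fail to reject H₀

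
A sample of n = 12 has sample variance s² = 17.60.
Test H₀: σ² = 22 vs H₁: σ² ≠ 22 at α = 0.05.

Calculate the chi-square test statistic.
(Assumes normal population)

Answer: χ² = 8.8000, fail to reject H₀

Derivation:
df = n - 1 = 11
χ² = (n-1)s²/σ₀² = 11×17.60/22 = 8.8000
Critical values: χ²_{0.975,11} = 3.816, χ²_{0.025,11} = 21.920
Rejection region: χ² < 3.816 or χ² > 21.920
Decision: fail to reject H₀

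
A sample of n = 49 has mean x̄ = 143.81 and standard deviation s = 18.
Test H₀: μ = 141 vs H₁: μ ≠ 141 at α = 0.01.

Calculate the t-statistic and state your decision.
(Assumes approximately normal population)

df = n - 1 = 48
SE = s/√n = 18/√49 = 2.5714
t = (x̄ - μ₀)/SE = (143.81 - 141)/2.5714 = 1.0928
Critical value: t_{0.005,48} = ±2.682
p-value ≈ 0.2799
Decision: fail to reject H₀

Answer: t = 1.0928, fail to reject H₀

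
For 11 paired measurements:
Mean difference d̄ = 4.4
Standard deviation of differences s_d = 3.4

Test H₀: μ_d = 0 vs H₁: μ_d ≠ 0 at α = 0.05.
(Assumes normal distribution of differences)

df = n - 1 = 10
SE = s_d/√n = 3.4/√11 = 1.0251
t = d̄/SE = 4.4/1.0251 = 4.2923
Critical value: t_{0.025,10} = ±2.228
p-value ≈ 0.0016
Decision: reject H₀

Answer: t = 4.2923, reject H₀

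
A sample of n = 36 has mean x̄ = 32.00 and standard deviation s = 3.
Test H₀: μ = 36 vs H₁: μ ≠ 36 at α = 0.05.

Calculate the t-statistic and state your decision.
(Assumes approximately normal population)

Answer: t = -8.0000, reject H₀

Derivation:
df = n - 1 = 35
SE = s/√n = 3/√36 = 0.5000
t = (x̄ - μ₀)/SE = (32.00 - 36)/0.5000 = -8.0000
Critical value: t_{0.025,35} = ±2.030
p-value < 0.0001
Decision: reject H₀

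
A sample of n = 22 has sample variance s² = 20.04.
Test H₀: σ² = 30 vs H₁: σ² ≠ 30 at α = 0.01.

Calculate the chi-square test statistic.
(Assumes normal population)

df = n - 1 = 21
χ² = (n-1)s²/σ₀² = 21×20.04/30 = 14.0280
Critical values: χ²_{0.995,21} = 8.034, χ²_{0.005,21} = 41.401
Rejection region: χ² < 8.034 or χ² > 41.401
Decision: fail to reject H₀

Answer: χ² = 14.0280, fail to reject H₀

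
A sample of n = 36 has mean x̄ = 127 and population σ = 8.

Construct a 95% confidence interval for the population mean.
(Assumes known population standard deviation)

Answer: (124.3867, 129.6133)

Derivation:
Confidence level: 95%, α = 0.05
z_0.025 = 1.960
SE = σ/√n = 8/√36 = 1.3333
Margin of error = 1.960 × 1.3333 = 2.6133
CI: x̄ ± margin = 127 ± 2.6133
CI: (124.3867, 129.6133)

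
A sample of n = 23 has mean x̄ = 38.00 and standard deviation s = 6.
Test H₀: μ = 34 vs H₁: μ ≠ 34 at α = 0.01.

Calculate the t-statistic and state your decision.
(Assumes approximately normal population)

Answer: t = 3.1972, reject H₀

Derivation:
df = n - 1 = 22
SE = s/√n = 6/√23 = 1.2511
t = (x̄ - μ₀)/SE = (38.00 - 34)/1.2511 = 3.1972
Critical value: t_{0.005,22} = ±2.819
p-value ≈ 0.0042
Decision: reject H₀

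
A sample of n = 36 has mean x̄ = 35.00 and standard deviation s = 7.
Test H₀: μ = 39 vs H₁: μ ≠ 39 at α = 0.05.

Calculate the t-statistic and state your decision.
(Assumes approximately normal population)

Answer: t = -3.4285, reject H₀

Derivation:
df = n - 1 = 35
SE = s/√n = 7/√36 = 1.1667
t = (x̄ - μ₀)/SE = (35.00 - 39)/1.1667 = -3.4285
Critical value: t_{0.025,35} = ±2.030
p-value ≈ 0.0016
Decision: reject H₀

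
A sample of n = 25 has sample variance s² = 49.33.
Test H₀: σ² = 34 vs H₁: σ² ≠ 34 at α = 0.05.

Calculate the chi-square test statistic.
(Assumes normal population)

Answer: χ² = 34.8212, fail to reject H₀

Derivation:
df = n - 1 = 24
χ² = (n-1)s²/σ₀² = 24×49.33/34 = 34.8212
Critical values: χ²_{0.975,24} = 12.401, χ²_{0.025,24} = 39.364
Rejection region: χ² < 12.401 or χ² > 39.364
Decision: fail to reject H₀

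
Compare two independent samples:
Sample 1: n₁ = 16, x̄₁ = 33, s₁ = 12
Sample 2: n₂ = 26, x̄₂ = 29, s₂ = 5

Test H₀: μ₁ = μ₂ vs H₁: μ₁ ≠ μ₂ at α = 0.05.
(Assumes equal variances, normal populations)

Pooled variance: s²_p = [15×12² + 25×5²]/(40) = 69.6250
s_p = 8.3442
SE = s_p×√(1/n₁ + 1/n₂) = 8.3442×√(1/16 + 1/26) = 2.6513
t = (x̄₁ - x̄₂)/SE = (33 - 29)/2.6513 = 1.5087
df = 40, t-critical = ±2.021
Decision: fail to reject H₀

Answer: t = 1.5087, fail to reject H₀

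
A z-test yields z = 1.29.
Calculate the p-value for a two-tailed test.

For z = 1.29:
p = 2×P(Z > |1.29|) = 2×(1 - Φ(1.29)) = 0.1971

Answer: p-value ≈ 0.1971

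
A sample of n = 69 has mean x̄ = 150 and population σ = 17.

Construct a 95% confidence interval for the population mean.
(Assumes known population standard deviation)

Answer: (145.9887, 154.0113)

Derivation:
Confidence level: 95%, α = 0.05
z_0.025 = 1.960
SE = σ/√n = 17/√69 = 2.0466
Margin of error = 1.960 × 2.0466 = 4.0113
CI: x̄ ± margin = 150 ± 4.0113
CI: (145.9887, 154.0113)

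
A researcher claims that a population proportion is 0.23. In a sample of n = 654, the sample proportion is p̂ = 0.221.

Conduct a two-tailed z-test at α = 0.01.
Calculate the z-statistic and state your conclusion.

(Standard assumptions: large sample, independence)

Answer: z = -0.5469, fail to reject H₀

Derivation:
H₀: p = 0.23, H₁: p ≠ 0.23
Standard error: SE = √(p₀(1-p₀)/n) = √(0.23×0.77/654) = 0.016456
z-statistic: z = (p̂ - p₀)/SE = (0.221 - 0.23)/0.016456 = -0.5469
Critical value: z_0.005 = ±2.576
p-value = 0.5844
Decision: fail to reject H₀ at α = 0.01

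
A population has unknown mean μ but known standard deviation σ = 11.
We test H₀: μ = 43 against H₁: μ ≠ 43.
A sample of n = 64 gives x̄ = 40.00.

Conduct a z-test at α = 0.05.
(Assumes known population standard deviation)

Answer: z = -2.1818, reject H₀

Derivation:
Standard error: SE = σ/√n = 11/√64 = 1.3750
z-statistic: z = (x̄ - μ₀)/SE = (40.00 - 43)/1.3750 = -2.1818
Critical value: ±1.960
p-value = 0.0291
Decision: reject H₀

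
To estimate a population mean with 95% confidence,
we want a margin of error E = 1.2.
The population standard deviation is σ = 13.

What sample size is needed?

z_0.025 = 1.960
n = (z×σ/E)² = (1.960×13/1.2)²
n = 450.8544
Round up: n = 451

Answer: n = 451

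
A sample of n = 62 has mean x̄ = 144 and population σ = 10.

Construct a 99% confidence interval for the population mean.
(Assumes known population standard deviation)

Confidence level: 99%, α = 0.01
z_0.005 = 2.576
SE = σ/√n = 10/√62 = 1.2700
Margin of error = 2.576 × 1.2700 = 3.2715
CI: x̄ ± margin = 144 ± 3.2715
CI: (140.7285, 147.2715)

Answer: (140.7285, 147.2715)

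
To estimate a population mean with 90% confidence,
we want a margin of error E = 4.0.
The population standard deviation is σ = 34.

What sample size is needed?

z_0.05 = 1.645
n = (z×σ/E)² = (1.645×34/4.0)²
n = 195.5103
Round up: n = 196

Answer: n = 196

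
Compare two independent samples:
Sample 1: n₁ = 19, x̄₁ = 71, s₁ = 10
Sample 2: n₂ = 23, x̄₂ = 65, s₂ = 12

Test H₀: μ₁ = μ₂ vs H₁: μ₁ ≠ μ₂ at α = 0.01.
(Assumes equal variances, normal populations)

Pooled variance: s²_p = [18×10² + 22×12²]/(40) = 124.2000
s_p = 11.1445
SE = s_p×√(1/n₁ + 1/n₂) = 11.1445×√(1/19 + 1/23) = 3.4550
t = (x̄₁ - x̄₂)/SE = (71 - 65)/3.4550 = 1.7366
df = 40, t-critical = ±2.704
Decision: fail to reject H₀

Answer: t = 1.7366, fail to reject H₀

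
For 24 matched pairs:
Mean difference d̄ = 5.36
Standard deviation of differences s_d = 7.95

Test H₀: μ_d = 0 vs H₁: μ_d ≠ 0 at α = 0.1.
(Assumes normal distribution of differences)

df = n - 1 = 23
SE = s_d/√n = 7.95/√24 = 1.6228
t = d̄/SE = 5.36/1.6228 = 3.3029
Critical value: t_{0.05,23} = ±1.714
p-value ≈ 0.0031
Decision: reject H₀

Answer: t = 3.3029, reject H₀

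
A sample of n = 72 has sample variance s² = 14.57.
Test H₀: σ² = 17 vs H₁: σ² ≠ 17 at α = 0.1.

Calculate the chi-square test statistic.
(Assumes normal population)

df = n - 1 = 71
χ² = (n-1)s²/σ₀² = 71×14.57/17 = 60.8512
Critical values: χ²_{0.95,71} = 52.600, χ²_{0.05,71} = 91.670
Rejection region: χ² < 52.600 or χ² > 91.670
Decision: fail to reject H₀

Answer: χ² = 60.8512, fail to reject H₀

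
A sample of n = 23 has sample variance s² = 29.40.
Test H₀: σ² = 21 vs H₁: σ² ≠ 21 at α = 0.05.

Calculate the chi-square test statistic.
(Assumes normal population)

Answer: χ² = 30.8000, fail to reject H₀

Derivation:
df = n - 1 = 22
χ² = (n-1)s²/σ₀² = 22×29.40/21 = 30.8000
Critical values: χ²_{0.975,22} = 10.982, χ²_{0.025,22} = 36.781
Rejection region: χ² < 10.982 or χ² > 36.781
Decision: fail to reject H₀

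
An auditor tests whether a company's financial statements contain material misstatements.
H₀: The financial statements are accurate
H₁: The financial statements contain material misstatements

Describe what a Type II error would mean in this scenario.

Answer: Failing to detect material misstatements that are actually present

Derivation:
Type I error: rejecting H₀ when it is actually true (false positive).
Type II error: failing to reject H₀ when H₁ is actually true (false negative).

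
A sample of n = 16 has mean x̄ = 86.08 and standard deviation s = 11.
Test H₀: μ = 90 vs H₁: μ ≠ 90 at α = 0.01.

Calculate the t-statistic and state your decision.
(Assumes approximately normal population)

Answer: t = -1.4255, fail to reject H₀

Derivation:
df = n - 1 = 15
SE = s/√n = 11/√16 = 2.7500
t = (x̄ - μ₀)/SE = (86.08 - 90)/2.7500 = -1.4255
Critical value: t_{0.005,15} = ±2.947
p-value ≈ 0.1745
Decision: fail to reject H₀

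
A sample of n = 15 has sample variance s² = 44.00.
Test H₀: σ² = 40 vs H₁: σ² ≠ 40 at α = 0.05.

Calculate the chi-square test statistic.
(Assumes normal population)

Answer: χ² = 15.4000, fail to reject H₀

Derivation:
df = n - 1 = 14
χ² = (n-1)s²/σ₀² = 14×44.00/40 = 15.4000
Critical values: χ²_{0.975,14} = 5.629, χ²_{0.025,14} = 26.119
Rejection region: χ² < 5.629 or χ² > 26.119
Decision: fail to reject H₀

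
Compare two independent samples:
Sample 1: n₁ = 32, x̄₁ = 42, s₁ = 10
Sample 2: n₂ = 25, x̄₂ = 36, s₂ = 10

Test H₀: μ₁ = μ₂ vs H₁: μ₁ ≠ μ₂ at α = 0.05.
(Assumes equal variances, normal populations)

Pooled variance: s²_p = [31×10² + 24×10²]/(55) = 100.0000
s_p = 10.0000
SE = s_p×√(1/n₁ + 1/n₂) = 10.0000×√(1/32 + 1/25) = 2.6693
t = (x̄₁ - x̄₂)/SE = (42 - 36)/2.6693 = 2.2478
df = 55, t-critical = ±2.004
Decision: reject H₀

Answer: t = 2.2478, reject H₀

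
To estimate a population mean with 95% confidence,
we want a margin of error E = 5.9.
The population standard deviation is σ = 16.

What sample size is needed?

z_0.025 = 1.960
n = (z×σ/E)² = (1.960×16/5.9)²
n = 28.2519
Round up: n = 29

Answer: n = 29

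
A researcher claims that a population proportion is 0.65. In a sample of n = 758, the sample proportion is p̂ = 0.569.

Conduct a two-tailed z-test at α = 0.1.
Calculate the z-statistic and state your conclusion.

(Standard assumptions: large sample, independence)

H₀: p = 0.65, H₁: p ≠ 0.65
Standard error: SE = √(p₀(1-p₀)/n) = √(0.65×0.35/758) = 0.017324
z-statistic: z = (p̂ - p₀)/SE = (0.569 - 0.65)/0.017324 = -4.6756
Critical value: z_0.05 = ±1.645
p-value < 0.0001
Decision: reject H₀ at α = 0.1

Answer: z = -4.6756, reject H₀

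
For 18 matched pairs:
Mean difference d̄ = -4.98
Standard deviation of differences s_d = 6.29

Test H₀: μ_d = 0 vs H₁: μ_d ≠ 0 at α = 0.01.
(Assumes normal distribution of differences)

df = n - 1 = 17
SE = s_d/√n = 6.29/√18 = 1.4826
t = d̄/SE = -4.98/1.4826 = -3.3590
Critical value: t_{0.005,17} = ±2.898
p-value ≈ 0.0037
Decision: reject H₀

Answer: t = -3.3590, reject H₀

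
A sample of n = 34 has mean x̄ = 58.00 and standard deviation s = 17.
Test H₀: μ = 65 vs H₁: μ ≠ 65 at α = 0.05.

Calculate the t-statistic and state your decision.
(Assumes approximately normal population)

Answer: t = -2.4010, reject H₀

Derivation:
df = n - 1 = 33
SE = s/√n = 17/√34 = 2.9155
t = (x̄ - μ₀)/SE = (58.00 - 65)/2.9155 = -2.4010
Critical value: t_{0.025,33} = ±2.035
p-value ≈ 0.0221
Decision: reject H₀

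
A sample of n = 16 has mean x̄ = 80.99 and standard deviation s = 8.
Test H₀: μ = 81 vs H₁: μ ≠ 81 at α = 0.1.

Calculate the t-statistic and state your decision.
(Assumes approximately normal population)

df = n - 1 = 15
SE = s/√n = 8/√16 = 2.0000
t = (x̄ - μ₀)/SE = (80.99 - 81)/2.0000 = -0.0050
Critical value: t_{0.05,15} = ±1.753
p-value ≈ 0.9961
Decision: fail to reject H₀

Answer: t = -0.0050, fail to reject H₀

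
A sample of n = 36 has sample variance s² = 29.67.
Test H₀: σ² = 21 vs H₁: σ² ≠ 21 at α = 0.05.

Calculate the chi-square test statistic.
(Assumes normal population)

df = n - 1 = 35
χ² = (n-1)s²/σ₀² = 35×29.67/21 = 49.4500
Critical values: χ²_{0.975,35} = 20.569, χ²_{0.025,35} = 53.203
Rejection region: χ² < 20.569 or χ² > 53.203
Decision: fail to reject H₀

Answer: χ² = 49.4500, fail to reject H₀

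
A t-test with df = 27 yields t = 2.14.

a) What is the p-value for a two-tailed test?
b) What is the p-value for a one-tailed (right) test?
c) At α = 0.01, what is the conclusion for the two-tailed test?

Using t-distribution with df = 27:
a) Two-tailed: p = 2×P(T > 2.14) = 0.0415
b) One-tailed: p = P(T > 2.14) = 0.0208
c) 0.0415 ≥ 0.01, fail to reject H₀

Answer: a) 0.0415, b) 0.0208, c) fail to reject H₀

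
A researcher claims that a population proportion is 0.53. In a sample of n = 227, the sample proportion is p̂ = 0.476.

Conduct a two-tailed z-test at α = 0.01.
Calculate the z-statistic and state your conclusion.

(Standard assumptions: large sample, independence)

H₀: p = 0.53, H₁: p ≠ 0.53
Standard error: SE = √(p₀(1-p₀)/n) = √(0.53×0.47/227) = 0.033126
z-statistic: z = (p̂ - p₀)/SE = (0.476 - 0.53)/0.033126 = -1.6301
Critical value: z_0.005 = ±2.576
p-value = 0.1031
Decision: fail to reject H₀ at α = 0.01

Answer: z = -1.6301, fail to reject H₀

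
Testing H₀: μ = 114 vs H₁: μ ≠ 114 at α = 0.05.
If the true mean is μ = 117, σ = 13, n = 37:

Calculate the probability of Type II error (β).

SE = σ/√n = 13/√37 = 2.1372
Critical values: μ₀ ± z_0.025×SE = 114 ± 1.960×2.1372
Acceptance region: (109.8111, 118.1889)
Under H₁ (μ = 117): z_high = (118.1889 - 117)/2.1372 = 0.5563, z_low = (109.8111 - 117)/2.1372 = -3.3637
β = P(not reject | H₁) = Φ(0.5563) - Φ(-3.3637) ≈ 0.7106

Answer: β ≈ 0.7106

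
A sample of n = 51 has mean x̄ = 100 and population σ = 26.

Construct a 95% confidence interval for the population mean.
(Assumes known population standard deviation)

Confidence level: 95%, α = 0.05
z_0.025 = 1.960
SE = σ/√n = 26/√51 = 3.6407
Margin of error = 1.960 × 3.6407 = 7.1358
CI: x̄ ± margin = 100 ± 7.1358
CI: (92.8642, 107.1358)

Answer: (92.8642, 107.1358)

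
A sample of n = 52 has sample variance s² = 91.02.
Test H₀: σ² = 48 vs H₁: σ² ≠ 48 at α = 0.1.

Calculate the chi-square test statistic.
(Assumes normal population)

df = n - 1 = 51
χ² = (n-1)s²/σ₀² = 51×91.02/48 = 96.7087
Critical values: χ²_{0.95,51} = 35.600, χ²_{0.05,51} = 68.669
Rejection region: χ² < 35.600 or χ² > 68.669
Decision: reject H₀

Answer: χ² = 96.7087, reject H₀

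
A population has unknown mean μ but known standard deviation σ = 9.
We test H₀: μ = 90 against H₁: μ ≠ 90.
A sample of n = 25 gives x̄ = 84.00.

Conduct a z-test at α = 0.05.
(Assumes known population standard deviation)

Answer: z = -3.3333, reject H₀

Derivation:
Standard error: SE = σ/√n = 9/√25 = 1.8000
z-statistic: z = (x̄ - μ₀)/SE = (84.00 - 90)/1.8000 = -3.3333
Critical value: ±1.960
p-value = 0.0009
Decision: reject H₀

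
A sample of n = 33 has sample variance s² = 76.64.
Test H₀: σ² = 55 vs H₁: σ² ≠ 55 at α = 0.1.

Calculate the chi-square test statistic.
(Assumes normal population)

df = n - 1 = 32
χ² = (n-1)s²/σ₀² = 32×76.64/55 = 44.5905
Critical values: χ²_{0.95,32} = 20.072, χ²_{0.05,32} = 46.194
Rejection region: χ² < 20.072 or χ² > 46.194
Decision: fail to reject H₀

Answer: χ² = 44.5905, fail to reject H₀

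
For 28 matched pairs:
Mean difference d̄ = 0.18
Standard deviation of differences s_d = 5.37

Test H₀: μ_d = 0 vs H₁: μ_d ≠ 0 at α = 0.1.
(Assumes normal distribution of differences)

df = n - 1 = 27
SE = s_d/√n = 5.37/√28 = 1.0148
t = d̄/SE = 0.18/1.0148 = 0.1774
Critical value: t_{0.05,27} = ±1.703
p-value ≈ 0.8605
Decision: fail to reject H₀

Answer: t = 0.1774, fail to reject H₀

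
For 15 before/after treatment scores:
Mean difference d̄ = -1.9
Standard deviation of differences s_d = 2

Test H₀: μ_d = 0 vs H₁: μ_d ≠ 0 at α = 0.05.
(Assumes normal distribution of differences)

Answer: t = -3.6793, reject H₀

Derivation:
df = n - 1 = 14
SE = s_d/√n = 2/√15 = 0.5164
t = d̄/SE = -1.9/0.5164 = -3.6793
Critical value: t_{0.025,14} = ±2.145
p-value ≈ 0.0025
Decision: reject H₀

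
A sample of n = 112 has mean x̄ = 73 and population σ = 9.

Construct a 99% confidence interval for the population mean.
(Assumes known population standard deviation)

Answer: (70.8094, 75.1906)

Derivation:
Confidence level: 99%, α = 0.01
z_0.005 = 2.576
SE = σ/√n = 9/√112 = 0.8504
Margin of error = 2.576 × 0.8504 = 2.1906
CI: x̄ ± margin = 73 ± 2.1906
CI: (70.8094, 75.1906)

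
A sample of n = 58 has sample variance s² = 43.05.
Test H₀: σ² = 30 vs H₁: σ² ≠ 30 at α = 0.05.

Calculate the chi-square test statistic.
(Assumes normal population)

df = n - 1 = 57
χ² = (n-1)s²/σ₀² = 57×43.05/30 = 81.7950
Critical values: χ²_{0.975,57} = 38.027, χ²_{0.025,57} = 79.752
Rejection region: χ² < 38.027 or χ² > 79.752
Decision: reject H₀

Answer: χ² = 81.7950, reject H₀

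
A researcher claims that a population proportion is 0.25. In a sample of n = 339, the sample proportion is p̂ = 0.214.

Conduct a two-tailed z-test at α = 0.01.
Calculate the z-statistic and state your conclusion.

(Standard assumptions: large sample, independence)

H₀: p = 0.25, H₁: p ≠ 0.25
Standard error: SE = √(p₀(1-p₀)/n) = √(0.25×0.75/339) = 0.023518
z-statistic: z = (p̂ - p₀)/SE = (0.214 - 0.25)/0.023518 = -1.5307
Critical value: z_0.005 = ±2.576
p-value = 0.1258
Decision: fail to reject H₀ at α = 0.01

Answer: z = -1.5307, fail to reject H₀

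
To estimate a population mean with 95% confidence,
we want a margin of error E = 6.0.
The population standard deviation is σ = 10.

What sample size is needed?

z_0.025 = 1.960
n = (z×σ/E)² = (1.960×10/6.0)²
n = 10.6711
Round up: n = 11

Answer: n = 11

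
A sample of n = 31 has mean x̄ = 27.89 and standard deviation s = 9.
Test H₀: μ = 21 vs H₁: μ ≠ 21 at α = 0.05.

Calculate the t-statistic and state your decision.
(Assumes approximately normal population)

df = n - 1 = 30
SE = s/√n = 9/√31 = 1.6164
t = (x̄ - μ₀)/SE = (27.89 - 21)/1.6164 = 4.2626
Critical value: t_{0.025,30} = ±2.042
p-value ≈ 0.0002
Decision: reject H₀

Answer: t = 4.2626, reject H₀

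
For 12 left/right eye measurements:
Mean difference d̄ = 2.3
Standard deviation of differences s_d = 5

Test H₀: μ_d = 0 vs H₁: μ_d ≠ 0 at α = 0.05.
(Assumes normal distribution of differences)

df = n - 1 = 11
SE = s_d/√n = 5/√12 = 1.4434
t = d̄/SE = 2.3/1.4434 = 1.5935
Critical value: t_{0.025,11} = ±2.201
p-value ≈ 0.1394
Decision: fail to reject H₀

Answer: t = 1.5935, fail to reject H₀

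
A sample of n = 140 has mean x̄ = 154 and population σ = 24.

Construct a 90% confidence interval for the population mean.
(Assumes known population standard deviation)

Answer: (150.6633, 157.3367)

Derivation:
Confidence level: 90%, α = 0.1
z_0.05 = 1.645
SE = σ/√n = 24/√140 = 2.0284
Margin of error = 1.645 × 2.0284 = 3.3367
CI: x̄ ± margin = 154 ± 3.3367
CI: (150.6633, 157.3367)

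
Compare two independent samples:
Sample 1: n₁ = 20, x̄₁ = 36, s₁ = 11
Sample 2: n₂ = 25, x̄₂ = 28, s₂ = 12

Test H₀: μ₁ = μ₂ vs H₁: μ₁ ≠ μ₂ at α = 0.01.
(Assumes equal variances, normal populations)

Pooled variance: s²_p = [19×11² + 24×12²]/(43) = 133.8372
s_p = 11.5688
SE = s_p×√(1/n₁ + 1/n₂) = 11.5688×√(1/20 + 1/25) = 3.4706
t = (x̄₁ - x̄₂)/SE = (36 - 28)/3.4706 = 2.3051
df = 43, t-critical = ±2.695
Decision: fail to reject H₀

Answer: t = 2.3051, fail to reject H₀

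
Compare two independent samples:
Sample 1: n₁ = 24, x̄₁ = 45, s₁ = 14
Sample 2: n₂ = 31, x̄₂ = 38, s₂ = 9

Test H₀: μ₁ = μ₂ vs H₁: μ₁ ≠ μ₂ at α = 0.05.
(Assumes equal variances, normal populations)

Answer: t = 2.2502, reject H₀

Derivation:
Pooled variance: s²_p = [23×14² + 30×9²]/(53) = 130.9057
s_p = 11.4414
SE = s_p×√(1/n₁ + 1/n₂) = 11.4414×√(1/24 + 1/31) = 3.1108
t = (x̄₁ - x̄₂)/SE = (45 - 38)/3.1108 = 2.2502
df = 53, t-critical = ±2.006
Decision: reject H₀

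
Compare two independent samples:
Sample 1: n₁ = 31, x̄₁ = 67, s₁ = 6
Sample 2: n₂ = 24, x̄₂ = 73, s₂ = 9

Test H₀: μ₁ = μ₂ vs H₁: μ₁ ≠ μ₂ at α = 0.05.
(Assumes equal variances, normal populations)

Answer: t = -2.9614, reject H₀

Derivation:
Pooled variance: s²_p = [30×6² + 23×9²]/(53) = 55.5283
s_p = 7.4517
SE = s_p×√(1/n₁ + 1/n₂) = 7.4517×√(1/31 + 1/24) = 2.0261
t = (x̄₁ - x̄₂)/SE = (67 - 73)/2.0261 = -2.9614
df = 53, t-critical = ±2.006
Decision: reject H₀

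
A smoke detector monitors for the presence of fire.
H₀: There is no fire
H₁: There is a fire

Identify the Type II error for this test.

Answer: The alarm fails to sound when there actually is a fire

Derivation:
A Type I error (probability α) occurs when we reject a true H₀.
A Type II error (probability β) occurs when we fail to reject a false H₀.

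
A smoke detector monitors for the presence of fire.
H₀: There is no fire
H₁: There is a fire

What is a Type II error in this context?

Type I error (α): Rejecting H₀ when H₀ is true
Type II error (β): Failing to reject H₀ when H₁ is true

Answer: The alarm fails to sound when there actually is a fire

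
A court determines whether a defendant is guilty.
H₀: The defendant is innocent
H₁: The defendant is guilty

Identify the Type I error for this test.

Answer: Convicting an innocent person

Derivation:
Type I error: rejecting H₀ when it is actually true (false positive).
Type II error: failing to reject H₀ when H₁ is actually true (false negative).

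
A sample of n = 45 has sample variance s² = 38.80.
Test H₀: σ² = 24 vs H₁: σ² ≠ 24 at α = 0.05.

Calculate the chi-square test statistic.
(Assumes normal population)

df = n - 1 = 44
χ² = (n-1)s²/σ₀² = 44×38.80/24 = 71.1333
Critical values: χ²_{0.975,44} = 27.575, χ²_{0.025,44} = 64.201
Rejection region: χ² < 27.575 or χ² > 64.201
Decision: reject H₀

Answer: χ² = 71.1333, reject H₀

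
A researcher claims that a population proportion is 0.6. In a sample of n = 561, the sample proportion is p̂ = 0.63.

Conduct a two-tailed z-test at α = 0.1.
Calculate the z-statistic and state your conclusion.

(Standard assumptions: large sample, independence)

Answer: z = 1.4504, fail to reject H₀

Derivation:
H₀: p = 0.6, H₁: p ≠ 0.6
Standard error: SE = √(p₀(1-p₀)/n) = √(0.6×0.4/561) = 0.020684
z-statistic: z = (p̂ - p₀)/SE = (0.63 - 0.6)/0.020684 = 1.4504
Critical value: z_0.05 = ±1.645
p-value = 0.1469
Decision: fail to reject H₀ at α = 0.1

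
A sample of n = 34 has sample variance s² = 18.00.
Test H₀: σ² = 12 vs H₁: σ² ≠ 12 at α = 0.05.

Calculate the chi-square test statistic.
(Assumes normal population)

Answer: χ² = 49.5000, fail to reject H₀

Derivation:
df = n - 1 = 33
χ² = (n-1)s²/σ₀² = 33×18.00/12 = 49.5000
Critical values: χ²_{0.975,33} = 19.047, χ²_{0.025,33} = 50.725
Rejection region: χ² < 19.047 or χ² > 50.725
Decision: fail to reject H₀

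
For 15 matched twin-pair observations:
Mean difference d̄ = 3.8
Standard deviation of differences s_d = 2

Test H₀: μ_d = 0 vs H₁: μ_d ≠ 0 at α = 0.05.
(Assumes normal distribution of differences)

df = n - 1 = 14
SE = s_d/√n = 2/√15 = 0.5164
t = d̄/SE = 3.8/0.5164 = 7.3586
Critical value: t_{0.025,14} = ±2.145
p-value < 0.0001
Decision: reject H₀

Answer: t = 7.3586, reject H₀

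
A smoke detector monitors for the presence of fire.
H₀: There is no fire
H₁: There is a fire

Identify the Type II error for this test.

A Type I error (probability α) occurs when we reject a true H₀.
A Type II error (probability β) occurs when we fail to reject a false H₀.

Answer: The alarm fails to sound when there actually is a fire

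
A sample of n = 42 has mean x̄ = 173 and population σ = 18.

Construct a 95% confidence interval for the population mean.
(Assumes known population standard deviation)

Answer: (167.5561, 178.4439)

Derivation:
Confidence level: 95%, α = 0.05
z_0.025 = 1.960
SE = σ/√n = 18/√42 = 2.7775
Margin of error = 1.960 × 2.7775 = 5.4439
CI: x̄ ± margin = 173 ± 5.4439
CI: (167.5561, 178.4439)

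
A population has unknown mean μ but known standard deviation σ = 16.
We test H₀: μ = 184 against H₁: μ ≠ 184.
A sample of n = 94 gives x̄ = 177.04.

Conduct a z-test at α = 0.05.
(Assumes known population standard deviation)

Answer: z = -4.2174, reject H₀

Derivation:
Standard error: SE = σ/√n = 16/√94 = 1.6503
z-statistic: z = (x̄ - μ₀)/SE = (177.04 - 184)/1.6503 = -4.2174
Critical value: ±1.960
p-value < 0.0001
Decision: reject H₀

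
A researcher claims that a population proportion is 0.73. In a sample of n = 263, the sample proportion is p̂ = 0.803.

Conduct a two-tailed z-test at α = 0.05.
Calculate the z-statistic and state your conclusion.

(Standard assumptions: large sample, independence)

Answer: z = 2.6666, reject H₀

Derivation:
H₀: p = 0.73, H₁: p ≠ 0.73
Standard error: SE = √(p₀(1-p₀)/n) = √(0.73×0.27/263) = 0.027376
z-statistic: z = (p̂ - p₀)/SE = (0.803 - 0.73)/0.027376 = 2.6666
Critical value: z_0.025 = ±1.960
p-value = 0.0077
Decision: reject H₀ at α = 0.05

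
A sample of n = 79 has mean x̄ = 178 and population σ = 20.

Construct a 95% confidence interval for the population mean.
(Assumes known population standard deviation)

Confidence level: 95%, α = 0.05
z_0.025 = 1.960
SE = σ/√n = 20/√79 = 2.2502
Margin of error = 1.960 × 2.2502 = 4.4104
CI: x̄ ± margin = 178 ± 4.4104
CI: (173.5896, 182.4104)

Answer: (173.5896, 182.4104)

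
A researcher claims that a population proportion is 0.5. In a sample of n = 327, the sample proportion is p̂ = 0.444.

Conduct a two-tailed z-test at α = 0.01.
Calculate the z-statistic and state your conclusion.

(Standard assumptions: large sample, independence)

Answer: z = -2.0253, fail to reject H₀

Derivation:
H₀: p = 0.5, H₁: p ≠ 0.5
Standard error: SE = √(p₀(1-p₀)/n) = √(0.5×0.5/327) = 0.027650
z-statistic: z = (p̂ - p₀)/SE = (0.444 - 0.5)/0.027650 = -2.0253
Critical value: z_0.005 = ±2.576
p-value = 0.0428
Decision: fail to reject H₀ at α = 0.01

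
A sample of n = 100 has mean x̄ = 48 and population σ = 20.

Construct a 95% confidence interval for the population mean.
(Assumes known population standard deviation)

Confidence level: 95%, α = 0.05
z_0.025 = 1.960
SE = σ/√n = 20/√100 = 2.0000
Margin of error = 1.960 × 2.0000 = 3.9200
CI: x̄ ± margin = 48 ± 3.9200
CI: (44.0800, 51.9200)

Answer: (44.0800, 51.9200)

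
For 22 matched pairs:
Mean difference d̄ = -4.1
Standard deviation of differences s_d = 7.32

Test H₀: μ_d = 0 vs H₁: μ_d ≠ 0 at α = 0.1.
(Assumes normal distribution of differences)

df = n - 1 = 21
SE = s_d/√n = 7.32/√22 = 1.5606
t = d̄/SE = -4.1/1.5606 = -2.6272
Critical value: t_{0.05,21} = ±1.721
p-value ≈ 0.0157
Decision: reject H₀

Answer: t = -2.6272, reject H₀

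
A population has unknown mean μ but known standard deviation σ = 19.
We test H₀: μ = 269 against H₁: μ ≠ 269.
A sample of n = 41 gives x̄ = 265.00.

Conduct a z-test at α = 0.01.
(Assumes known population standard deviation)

Standard error: SE = σ/√n = 19/√41 = 2.9673
z-statistic: z = (x̄ - μ₀)/SE = (265.00 - 269)/2.9673 = -1.3480
Critical value: ±2.576
p-value = 0.1777
Decision: fail to reject H₀

Answer: z = -1.3480, fail to reject H₀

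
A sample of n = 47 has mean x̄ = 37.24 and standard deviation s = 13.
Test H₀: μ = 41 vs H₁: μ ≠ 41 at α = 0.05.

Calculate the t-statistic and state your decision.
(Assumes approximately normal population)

df = n - 1 = 46
SE = s/√n = 13/√47 = 1.8962
t = (x̄ - μ₀)/SE = (37.24 - 41)/1.8962 = -1.9829
Critical value: t_{0.025,46} = ±2.013
p-value ≈ 0.0534
Decision: fail to reject H₀

Answer: t = -1.9829, fail to reject H₀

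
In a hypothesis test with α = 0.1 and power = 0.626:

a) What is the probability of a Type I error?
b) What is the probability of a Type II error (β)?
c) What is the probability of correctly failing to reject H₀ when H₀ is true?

a) Type I error probability = α = 0.1
b) Power = P(reject H₀ | H₁ true) = 1 - β = 0.626, so Type II error probability = β = 1 - Power = 0.374
c) P(fail to reject H₀ | H₀ true) = 1 - α = 0.9

Answer: a) 0.1, b) 0.374, c) 0.9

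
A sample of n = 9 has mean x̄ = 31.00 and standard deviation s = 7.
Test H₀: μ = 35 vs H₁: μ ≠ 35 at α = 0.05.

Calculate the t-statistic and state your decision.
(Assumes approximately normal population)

df = n - 1 = 8
SE = s/√n = 7/√9 = 2.3333
t = (x̄ - μ₀)/SE = (31.00 - 35)/2.3333 = -1.7143
Critical value: t_{0.025,8} = ±2.306
p-value ≈ 0.1248
Decision: fail to reject H₀

Answer: t = -1.7143, fail to reject H₀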